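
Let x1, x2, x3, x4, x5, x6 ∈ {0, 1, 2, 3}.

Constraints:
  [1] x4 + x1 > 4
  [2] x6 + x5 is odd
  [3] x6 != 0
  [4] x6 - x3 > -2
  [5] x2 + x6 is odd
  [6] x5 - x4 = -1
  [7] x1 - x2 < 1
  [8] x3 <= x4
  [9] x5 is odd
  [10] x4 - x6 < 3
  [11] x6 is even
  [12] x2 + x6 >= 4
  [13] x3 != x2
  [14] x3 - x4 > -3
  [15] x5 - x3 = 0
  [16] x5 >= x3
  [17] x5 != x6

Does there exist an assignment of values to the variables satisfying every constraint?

Take x1 = 3, x2 = 3, x3 = 1, x4 = 2, x5 = 1, x6 = 2. Then constraint 1: x4 + x1 = 5; constraint 4: x6 - x3 = 1, and every other listed constraint is also met.

Satisfiable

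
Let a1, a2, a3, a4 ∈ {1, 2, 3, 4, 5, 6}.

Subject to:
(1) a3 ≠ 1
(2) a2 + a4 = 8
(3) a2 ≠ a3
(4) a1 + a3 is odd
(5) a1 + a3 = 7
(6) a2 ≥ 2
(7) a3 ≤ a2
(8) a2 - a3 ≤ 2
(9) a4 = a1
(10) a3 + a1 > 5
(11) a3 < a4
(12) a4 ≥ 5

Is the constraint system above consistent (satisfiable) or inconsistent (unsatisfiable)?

Satisfiable

One satisfying assignment is a1 = 5, a2 = 3, a3 = 2, a4 = 5.
For the less obvious constraints — constraint 2: a2 + a4 = 8; constraint 5: a1 + a3 = 7 — and the others hold by inspection.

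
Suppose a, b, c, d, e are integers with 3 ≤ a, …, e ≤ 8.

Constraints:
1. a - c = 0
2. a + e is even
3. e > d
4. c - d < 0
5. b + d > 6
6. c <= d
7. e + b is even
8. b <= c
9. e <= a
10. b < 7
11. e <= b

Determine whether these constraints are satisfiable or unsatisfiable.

Unsatisfiable

Constraints 3, 4, 8, and 11 give d < e, e ≤ b, b ≤ c, c < d. Chaining: d < e ≤ b ≤ c < d, which forces d < d — impossible.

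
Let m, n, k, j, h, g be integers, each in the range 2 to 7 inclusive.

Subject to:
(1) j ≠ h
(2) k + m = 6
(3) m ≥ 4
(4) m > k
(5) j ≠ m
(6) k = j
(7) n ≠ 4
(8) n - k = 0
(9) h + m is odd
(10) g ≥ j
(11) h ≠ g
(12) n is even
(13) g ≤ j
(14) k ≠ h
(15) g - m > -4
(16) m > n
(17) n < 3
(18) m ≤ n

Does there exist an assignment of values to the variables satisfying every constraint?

From constraints 3 and 18: n ≥ m and m ≥ 4, so n ≥ 4. From constraint 17: n ≤ 2. But 2 < 4, so no value of n works.

Unsatisfiable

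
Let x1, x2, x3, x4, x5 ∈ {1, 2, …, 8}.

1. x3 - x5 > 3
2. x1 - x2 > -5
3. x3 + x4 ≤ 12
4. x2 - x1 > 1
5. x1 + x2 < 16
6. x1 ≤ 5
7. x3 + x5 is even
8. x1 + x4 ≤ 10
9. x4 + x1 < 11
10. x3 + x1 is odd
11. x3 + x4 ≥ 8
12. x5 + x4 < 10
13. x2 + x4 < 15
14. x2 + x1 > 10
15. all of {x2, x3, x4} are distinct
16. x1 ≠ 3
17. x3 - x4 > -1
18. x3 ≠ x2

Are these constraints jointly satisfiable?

Satisfiable

Take x1 = 5, x2 = 8, x3 = 6, x4 = 5, x5 = 2. Then constraint 1: x3 - x5 = 4; constraint 2: x1 - x2 = -3, and every other listed constraint is also met.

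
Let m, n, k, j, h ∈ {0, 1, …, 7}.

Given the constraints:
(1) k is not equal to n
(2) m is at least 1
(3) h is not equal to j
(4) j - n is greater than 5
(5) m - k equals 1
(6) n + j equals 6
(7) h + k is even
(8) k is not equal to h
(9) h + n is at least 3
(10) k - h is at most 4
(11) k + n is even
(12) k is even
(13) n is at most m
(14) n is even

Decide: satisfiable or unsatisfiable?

Take m = 7, n = 0, k = 6, j = 6, h = 4. Then constraint 4: j - n = 6; constraint 5: m - k = 1; constraint 6: n + j = 6, and every other listed constraint is also met.

Satisfiable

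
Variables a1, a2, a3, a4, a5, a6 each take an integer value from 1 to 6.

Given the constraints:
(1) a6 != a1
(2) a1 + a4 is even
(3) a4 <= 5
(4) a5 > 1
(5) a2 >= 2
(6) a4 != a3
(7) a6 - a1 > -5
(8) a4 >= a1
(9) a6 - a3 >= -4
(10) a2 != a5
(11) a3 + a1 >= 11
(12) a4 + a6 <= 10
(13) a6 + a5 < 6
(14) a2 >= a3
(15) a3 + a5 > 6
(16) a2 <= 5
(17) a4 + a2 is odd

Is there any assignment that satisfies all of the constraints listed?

Unsatisfiable

From constraints 14 and 16: a3 ≤ a2 ≤ 5. From constraints 3 and 8: a1 ≤ a4 ≤ 5. Hence a3 + a1 ≤ 10. But constraint 11 requires a3 + a1 ≥ 11, and 11 > 10. Contradiction.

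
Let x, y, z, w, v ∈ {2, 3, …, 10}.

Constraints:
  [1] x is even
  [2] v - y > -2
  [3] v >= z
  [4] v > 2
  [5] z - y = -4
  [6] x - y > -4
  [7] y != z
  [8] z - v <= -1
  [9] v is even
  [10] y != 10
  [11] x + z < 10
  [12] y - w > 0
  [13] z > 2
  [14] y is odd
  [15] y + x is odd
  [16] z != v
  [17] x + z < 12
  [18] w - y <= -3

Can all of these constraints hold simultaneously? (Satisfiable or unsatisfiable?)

Satisfiable

Take x = 6, y = 7, z = 3, w = 4, v = 6. Then constraint 2: v - y = -1; constraint 5: z - y = -4; constraint 6: x - y = -1, and every other listed constraint is also met.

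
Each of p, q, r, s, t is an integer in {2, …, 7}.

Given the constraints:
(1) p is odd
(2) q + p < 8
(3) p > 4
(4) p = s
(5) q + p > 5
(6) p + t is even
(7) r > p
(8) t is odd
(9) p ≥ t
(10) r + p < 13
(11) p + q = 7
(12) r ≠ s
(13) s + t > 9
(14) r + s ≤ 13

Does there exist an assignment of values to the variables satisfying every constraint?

Satisfiable

Try p = 5, q = 2, r = 7, s = 5, t = 5.
Check constraint 2: q + p = 7; constraint 5: q + p = 7; constraint 10: r + p = 12. The remaining constraints are straightforward to verify.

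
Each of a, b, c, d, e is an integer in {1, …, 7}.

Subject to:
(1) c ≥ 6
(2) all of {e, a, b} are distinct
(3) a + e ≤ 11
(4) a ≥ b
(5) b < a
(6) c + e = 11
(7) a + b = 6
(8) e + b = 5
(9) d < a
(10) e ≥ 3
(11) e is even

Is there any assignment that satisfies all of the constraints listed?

Satisfiable

Setting (a, b, c, d, e) = (5, 1, 7, 4, 4) satisfies everything: constraint 3: a + e = 9; constraint 6: c + e = 11; constraint 7: a + b = 6, and the others follow.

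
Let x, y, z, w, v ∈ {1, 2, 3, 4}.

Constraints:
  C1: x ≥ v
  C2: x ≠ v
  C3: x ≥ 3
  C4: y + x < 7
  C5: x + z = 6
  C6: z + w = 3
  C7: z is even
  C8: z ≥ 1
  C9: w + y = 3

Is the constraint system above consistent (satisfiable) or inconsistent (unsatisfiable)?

One satisfying assignment is x = 4, y = 2, z = 2, w = 1, v = 3.
For the less obvious constraints — constraint 4: y + x = 6; constraint 5: x + z = 6; constraint 6: z + w = 3 — and the others hold by inspection.

Satisfiable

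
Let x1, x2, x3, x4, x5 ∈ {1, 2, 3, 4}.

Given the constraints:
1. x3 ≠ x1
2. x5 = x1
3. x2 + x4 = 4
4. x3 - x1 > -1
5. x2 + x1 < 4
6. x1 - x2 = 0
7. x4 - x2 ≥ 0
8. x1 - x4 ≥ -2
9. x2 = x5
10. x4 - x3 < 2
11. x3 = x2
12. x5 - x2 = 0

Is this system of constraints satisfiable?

From constraints 2, 9, and 11, x3 = x2 = x5 = x1, so x3 = x1. But constraint 1 says x3 ≠ x1. Contradiction.

Unsatisfiable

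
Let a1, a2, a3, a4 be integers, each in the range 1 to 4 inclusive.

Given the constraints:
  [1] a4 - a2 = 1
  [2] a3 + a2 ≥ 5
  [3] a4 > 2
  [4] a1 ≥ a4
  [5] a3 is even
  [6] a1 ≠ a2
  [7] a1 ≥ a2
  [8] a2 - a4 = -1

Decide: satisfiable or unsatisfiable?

Satisfiable

Setting (a1, a2, a3, a4) = (4, 3, 4, 4) satisfies everything: constraint 1: a4 - a2 = 1; constraint 2: a3 + a2 = 7; constraint 8: a2 - a4 = -1, and the others follow.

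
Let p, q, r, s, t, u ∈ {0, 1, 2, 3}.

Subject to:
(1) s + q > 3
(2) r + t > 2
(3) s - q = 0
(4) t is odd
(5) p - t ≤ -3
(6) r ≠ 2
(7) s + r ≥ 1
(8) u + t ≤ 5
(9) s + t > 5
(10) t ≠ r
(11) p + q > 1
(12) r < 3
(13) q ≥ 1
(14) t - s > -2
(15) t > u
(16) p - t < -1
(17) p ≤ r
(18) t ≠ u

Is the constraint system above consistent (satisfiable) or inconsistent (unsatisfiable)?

Take p = 0, q = 3, r = 1, s = 3, t = 3, u = 2. Then constraint 1: s + q = 6; constraint 2: r + t = 4, and every other listed constraint is also met.

Satisfiable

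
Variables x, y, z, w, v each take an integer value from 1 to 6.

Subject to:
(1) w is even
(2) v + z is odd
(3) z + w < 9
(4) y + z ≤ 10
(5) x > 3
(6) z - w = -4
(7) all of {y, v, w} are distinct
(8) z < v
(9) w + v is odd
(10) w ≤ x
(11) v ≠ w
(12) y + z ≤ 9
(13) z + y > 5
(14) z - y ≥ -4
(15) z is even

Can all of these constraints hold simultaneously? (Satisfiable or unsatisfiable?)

One satisfying assignment is x = 6, y = 5, z = 2, w = 6, v = 3.
For the less obvious constraints — constraint 3: z + w = 8; constraint 4: y + z = 7; constraint 6: z - w = -4 — and the others hold by inspection.

Satisfiable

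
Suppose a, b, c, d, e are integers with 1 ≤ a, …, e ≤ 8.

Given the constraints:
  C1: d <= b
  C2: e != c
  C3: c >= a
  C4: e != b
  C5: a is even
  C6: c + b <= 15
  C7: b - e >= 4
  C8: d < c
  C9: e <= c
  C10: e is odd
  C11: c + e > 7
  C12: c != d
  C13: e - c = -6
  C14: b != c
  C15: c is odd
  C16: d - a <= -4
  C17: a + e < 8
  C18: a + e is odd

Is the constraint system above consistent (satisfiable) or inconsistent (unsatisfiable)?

The assignment a = 6, b = 6, c = 7, d = 1, e = 1 works:
  constraint 6 holds since c + b = 13.
  constraint 7 holds since b - e = 5.
The rest check out directly.

Satisfiable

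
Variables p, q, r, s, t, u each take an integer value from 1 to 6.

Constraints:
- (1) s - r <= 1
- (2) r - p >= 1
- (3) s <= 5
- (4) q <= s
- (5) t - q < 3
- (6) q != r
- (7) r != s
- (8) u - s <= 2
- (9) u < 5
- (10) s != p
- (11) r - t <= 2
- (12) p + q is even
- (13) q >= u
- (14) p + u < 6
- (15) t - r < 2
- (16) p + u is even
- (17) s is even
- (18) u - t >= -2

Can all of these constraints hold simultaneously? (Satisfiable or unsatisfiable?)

Setting (p, q, r, s, t, u) = (1, 3, 5, 4, 5, 3) satisfies everything: constraint 1: s - r = -1; constraint 2: r - p = 4; constraint 5: t - q = 2, and the others follow.

Satisfiable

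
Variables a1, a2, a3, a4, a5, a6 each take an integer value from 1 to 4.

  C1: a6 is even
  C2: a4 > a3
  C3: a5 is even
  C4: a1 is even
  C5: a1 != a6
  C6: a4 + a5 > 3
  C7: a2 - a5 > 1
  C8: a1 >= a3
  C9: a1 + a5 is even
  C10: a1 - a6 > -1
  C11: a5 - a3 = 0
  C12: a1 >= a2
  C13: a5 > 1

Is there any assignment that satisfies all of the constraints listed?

Satisfiable

Try a1 = 4, a2 = 4, a3 = 2, a4 = 4, a5 = 2, a6 = 2.
Check constraint 6: a4 + a5 = 6; constraint 7: a2 - a5 = 2; constraint 10: a1 - a6 = 2. The remaining constraints are straightforward to verify.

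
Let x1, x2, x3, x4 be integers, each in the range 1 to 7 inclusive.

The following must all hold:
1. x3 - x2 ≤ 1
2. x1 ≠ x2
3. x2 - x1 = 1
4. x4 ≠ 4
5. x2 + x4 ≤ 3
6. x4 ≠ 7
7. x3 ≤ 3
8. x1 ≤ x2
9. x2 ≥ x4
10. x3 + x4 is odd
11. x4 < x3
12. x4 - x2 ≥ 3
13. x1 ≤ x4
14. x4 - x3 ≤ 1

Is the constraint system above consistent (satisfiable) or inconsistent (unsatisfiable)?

Unsatisfiable

Constraints 1, 12, and 14 give x4 − x2 ≥ 3, x2 − x3 ≥ -1, x3 − x4 ≥ -1.
Adding all 3 inequalities: the left sides telescope to 0, and the right sides sum to 3 + (-1) + (-1) = 1. So 0 ≥ 1, which is false.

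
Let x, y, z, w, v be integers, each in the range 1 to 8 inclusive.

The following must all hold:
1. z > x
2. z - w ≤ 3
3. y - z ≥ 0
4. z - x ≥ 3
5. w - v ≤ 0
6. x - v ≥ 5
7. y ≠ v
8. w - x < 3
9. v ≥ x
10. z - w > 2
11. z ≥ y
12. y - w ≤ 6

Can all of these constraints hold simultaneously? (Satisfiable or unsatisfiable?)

Constraints 3, 4, 5, 6, and 12 give v − w ≥ 0, w − y ≥ -6, y − z ≥ 0, z − x ≥ 3, x − v ≥ 5.
Adding all 5 inequalities: the left sides telescope to 0, and the right sides sum to 0 + (-6) + 0 + 3 + 5 = 2. So 0 ≥ 2, which is false.

Unsatisfiable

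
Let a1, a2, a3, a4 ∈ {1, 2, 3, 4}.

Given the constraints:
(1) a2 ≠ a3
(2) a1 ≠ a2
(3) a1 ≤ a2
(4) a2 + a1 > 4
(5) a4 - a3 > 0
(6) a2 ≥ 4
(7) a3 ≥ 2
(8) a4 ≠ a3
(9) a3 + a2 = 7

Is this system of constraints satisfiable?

Satisfiable

Setting (a1, a2, a3, a4) = (2, 4, 3, 4) satisfies everything: constraint 4: a2 + a1 = 6; constraint 5: a4 - a3 = 1, and the others follow.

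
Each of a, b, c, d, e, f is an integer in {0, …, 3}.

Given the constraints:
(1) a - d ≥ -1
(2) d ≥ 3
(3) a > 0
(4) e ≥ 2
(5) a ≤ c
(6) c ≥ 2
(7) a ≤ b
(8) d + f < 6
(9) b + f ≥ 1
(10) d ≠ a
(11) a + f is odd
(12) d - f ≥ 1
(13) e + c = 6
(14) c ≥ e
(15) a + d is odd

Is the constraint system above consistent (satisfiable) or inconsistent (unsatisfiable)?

Satisfiable

Setting (a, b, c, d, e, f) = (2, 2, 3, 3, 3, 1) satisfies everything: constraint 1: a - d = -1; constraint 8: d + f = 4; constraint 9: b + f = 3, and the others follow.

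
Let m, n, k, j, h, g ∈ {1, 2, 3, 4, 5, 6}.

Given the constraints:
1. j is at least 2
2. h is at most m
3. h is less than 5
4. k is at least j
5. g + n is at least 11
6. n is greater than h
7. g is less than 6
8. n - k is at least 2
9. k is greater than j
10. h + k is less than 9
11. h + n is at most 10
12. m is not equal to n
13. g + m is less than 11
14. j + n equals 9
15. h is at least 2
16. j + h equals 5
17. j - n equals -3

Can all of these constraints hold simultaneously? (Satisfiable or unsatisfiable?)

Try m = 4, n = 6, k = 4, j = 3, h = 2, g = 5.
Check constraint 5: g + n = 11; constraint 8: n - k = 2. The remaining constraints are straightforward to verify.

Satisfiable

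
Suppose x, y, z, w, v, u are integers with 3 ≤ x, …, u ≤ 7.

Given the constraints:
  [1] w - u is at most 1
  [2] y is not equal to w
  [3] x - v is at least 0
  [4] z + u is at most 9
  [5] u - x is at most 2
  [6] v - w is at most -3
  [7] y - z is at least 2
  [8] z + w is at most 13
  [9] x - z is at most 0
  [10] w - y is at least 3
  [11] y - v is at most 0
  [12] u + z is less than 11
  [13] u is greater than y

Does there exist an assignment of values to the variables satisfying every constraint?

Unsatisfiable

Constraints 1, 5, 6, 7, 9, and 11 give x − u ≥ -2, u − w ≥ -1, w − v ≥ 3, v − y ≥ 0, y − z ≥ 2, z − x ≥ 0.
Adding all 6 inequalities: the left sides telescope to 0, and the right sides sum to (-2) + (-1) + 3 + 0 + 2 + 0 = 2. So 0 ≥ 2, which is false.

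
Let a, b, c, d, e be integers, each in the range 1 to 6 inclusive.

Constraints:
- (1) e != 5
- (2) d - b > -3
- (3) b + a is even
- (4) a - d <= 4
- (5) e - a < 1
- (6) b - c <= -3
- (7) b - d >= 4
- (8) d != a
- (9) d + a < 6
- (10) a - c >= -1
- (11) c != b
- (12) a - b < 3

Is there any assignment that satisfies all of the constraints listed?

Constraints 4, 6, 7, and 10 give d − a ≥ -4, a − c ≥ -1, c − b ≥ 3, b − d ≥ 4.
Adding all 4 inequalities: the left sides telescope to 0, and the right sides sum to (-4) + (-1) + 3 + 4 = 2. So 0 ≥ 2, which is false.

Unsatisfiable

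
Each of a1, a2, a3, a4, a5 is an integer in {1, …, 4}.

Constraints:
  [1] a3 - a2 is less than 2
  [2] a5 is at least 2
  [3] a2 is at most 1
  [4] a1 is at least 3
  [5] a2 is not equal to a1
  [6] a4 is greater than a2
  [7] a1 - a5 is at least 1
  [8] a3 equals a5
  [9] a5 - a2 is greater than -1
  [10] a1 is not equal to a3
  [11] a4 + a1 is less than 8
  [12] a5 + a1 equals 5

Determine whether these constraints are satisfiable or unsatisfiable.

One satisfying assignment is a1 = 3, a2 = 1, a3 = 2, a4 = 3, a5 = 2.
For the less obvious constraints — constraint 1: a3 - a2 = 1; constraint 7: a1 - a5 = 1 — and the others hold by inspection.

Satisfiable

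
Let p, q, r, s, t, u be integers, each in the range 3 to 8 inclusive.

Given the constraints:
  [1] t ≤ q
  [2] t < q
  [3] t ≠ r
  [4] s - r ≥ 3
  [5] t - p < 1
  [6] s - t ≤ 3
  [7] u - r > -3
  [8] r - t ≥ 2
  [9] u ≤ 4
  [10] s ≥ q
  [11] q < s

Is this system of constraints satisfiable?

Unsatisfiable

Constraints 4, 6, and 8 give r − t ≥ 2, t − s ≥ -3, s − r ≥ 3.
Adding all 3 inequalities: the left sides telescope to 0, and the right sides sum to 2 + (-3) + 3 = 2. So 0 ≥ 2, which is false.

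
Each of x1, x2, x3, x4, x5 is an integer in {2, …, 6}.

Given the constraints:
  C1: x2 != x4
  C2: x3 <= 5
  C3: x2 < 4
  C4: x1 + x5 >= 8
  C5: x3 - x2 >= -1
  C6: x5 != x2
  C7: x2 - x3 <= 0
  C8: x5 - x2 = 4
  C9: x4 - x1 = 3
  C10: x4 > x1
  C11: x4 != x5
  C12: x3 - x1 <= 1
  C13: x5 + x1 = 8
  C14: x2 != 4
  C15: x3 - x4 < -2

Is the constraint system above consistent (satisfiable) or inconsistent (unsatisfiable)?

The assignment x1 = 2, x2 = 2, x3 = 2, x4 = 5, x5 = 6 works:
  constraint 4 holds since x1 + x5 = 8.
  constraint 5 holds since x3 - x2 = 0.
  constraint 7 holds since x2 - x3 = 0.
The rest check out directly.

Satisfiable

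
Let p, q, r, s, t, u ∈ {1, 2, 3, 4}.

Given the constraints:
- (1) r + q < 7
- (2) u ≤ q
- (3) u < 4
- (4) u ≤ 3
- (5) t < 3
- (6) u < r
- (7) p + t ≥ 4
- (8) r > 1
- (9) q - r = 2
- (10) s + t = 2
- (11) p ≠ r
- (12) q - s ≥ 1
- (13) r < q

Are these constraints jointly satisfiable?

Satisfiable

Setting (p, q, r, s, t, u) = (4, 4, 2, 1, 1, 1) satisfies everything: constraint 1: r + q = 6; constraint 7: p + t = 5, and the others follow.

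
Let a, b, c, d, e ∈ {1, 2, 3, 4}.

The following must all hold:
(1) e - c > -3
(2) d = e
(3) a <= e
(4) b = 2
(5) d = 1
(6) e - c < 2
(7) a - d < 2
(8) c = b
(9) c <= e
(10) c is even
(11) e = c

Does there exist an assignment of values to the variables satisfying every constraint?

Constraint 5 fixes d = 1 and constraint 4 fixes b = 2. Constraints 2, 8, and 11 give d = e = c = b, so d = b. But 1 ≠ 2 — contradiction.

Unsatisfiable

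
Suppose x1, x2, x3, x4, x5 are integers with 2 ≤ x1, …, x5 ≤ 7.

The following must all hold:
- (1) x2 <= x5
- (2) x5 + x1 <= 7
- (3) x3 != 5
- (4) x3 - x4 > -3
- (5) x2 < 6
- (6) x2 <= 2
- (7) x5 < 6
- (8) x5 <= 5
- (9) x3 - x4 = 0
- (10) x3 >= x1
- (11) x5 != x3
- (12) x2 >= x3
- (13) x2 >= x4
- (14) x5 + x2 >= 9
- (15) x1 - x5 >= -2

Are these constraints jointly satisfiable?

From constraint 8: x5 ≤ 5. From constraint 6: x2 ≤ 2. Hence x5 + x2 ≤ 7. But constraint 14 requires x5 + x2 ≥ 9, and 9 > 7. Contradiction.

Unsatisfiable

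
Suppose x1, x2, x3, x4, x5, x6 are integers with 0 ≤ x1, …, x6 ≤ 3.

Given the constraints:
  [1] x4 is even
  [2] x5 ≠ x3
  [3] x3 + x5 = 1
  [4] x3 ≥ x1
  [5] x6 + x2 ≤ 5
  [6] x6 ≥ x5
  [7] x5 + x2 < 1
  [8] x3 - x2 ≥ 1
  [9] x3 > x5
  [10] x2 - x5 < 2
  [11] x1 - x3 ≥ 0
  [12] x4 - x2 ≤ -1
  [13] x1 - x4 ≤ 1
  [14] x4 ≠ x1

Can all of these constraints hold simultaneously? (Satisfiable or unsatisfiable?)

Unsatisfiable

Constraints 8, 11, 12, and 13 give x3 − x2 ≥ 1, x2 − x4 ≥ 1, x4 − x1 ≥ -1, x1 − x3 ≥ 0.
Adding all 4 inequalities: the left sides telescope to 0, and the right sides sum to 1 + 1 + (-1) + 0 = 1. So 0 ≥ 1, which is false.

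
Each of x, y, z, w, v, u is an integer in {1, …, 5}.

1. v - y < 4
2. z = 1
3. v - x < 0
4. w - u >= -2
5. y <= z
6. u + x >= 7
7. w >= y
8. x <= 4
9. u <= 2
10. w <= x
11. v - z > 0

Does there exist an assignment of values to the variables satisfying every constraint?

From constraint 9: u ≤ 2. From constraint 8: x ≤ 4. Hence u + x ≤ 6. But constraint 6 requires u + x ≥ 7, and 7 > 6. Contradiction.

Unsatisfiable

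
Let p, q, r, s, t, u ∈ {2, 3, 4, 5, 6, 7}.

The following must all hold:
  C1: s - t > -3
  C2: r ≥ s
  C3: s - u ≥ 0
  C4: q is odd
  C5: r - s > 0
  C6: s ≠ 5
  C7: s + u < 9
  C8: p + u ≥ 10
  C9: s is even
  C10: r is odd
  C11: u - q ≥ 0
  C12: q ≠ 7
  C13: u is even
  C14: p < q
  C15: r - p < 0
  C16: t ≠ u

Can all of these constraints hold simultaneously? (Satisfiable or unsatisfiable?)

Constraints 3, 5, 11, 14, and 15 give u ≤ s, s < r, r < p, p < q, q ≤ u. Chaining: u ≤ s < r < p < q ≤ u, which forces u < u — impossible.

Unsatisfiable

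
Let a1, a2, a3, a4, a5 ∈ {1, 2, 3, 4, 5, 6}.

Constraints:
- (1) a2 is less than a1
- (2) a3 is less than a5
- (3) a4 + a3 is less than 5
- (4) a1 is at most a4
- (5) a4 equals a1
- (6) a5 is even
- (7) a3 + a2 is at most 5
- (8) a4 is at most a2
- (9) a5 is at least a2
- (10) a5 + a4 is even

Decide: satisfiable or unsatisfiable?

Unsatisfiable

Constraints 1, 4, and 8 give a1 ≤ a4, a4 ≤ a2, a2 < a1. Chaining: a1 ≤ a4 ≤ a2 < a1, which forces a1 < a1 — impossible.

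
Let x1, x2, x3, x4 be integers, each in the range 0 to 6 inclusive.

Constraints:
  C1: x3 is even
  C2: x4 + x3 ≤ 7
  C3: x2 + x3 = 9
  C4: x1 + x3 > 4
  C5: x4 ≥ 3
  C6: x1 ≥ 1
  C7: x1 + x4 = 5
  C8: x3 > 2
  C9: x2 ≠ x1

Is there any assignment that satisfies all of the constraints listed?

Satisfiable

Take x1 = 2, x2 = 5, x3 = 4, x4 = 3. Then constraint 2: x4 + x3 = 7; constraint 3: x2 + x3 = 9; constraint 4: x1 + x3 = 6, and every other listed constraint is also met.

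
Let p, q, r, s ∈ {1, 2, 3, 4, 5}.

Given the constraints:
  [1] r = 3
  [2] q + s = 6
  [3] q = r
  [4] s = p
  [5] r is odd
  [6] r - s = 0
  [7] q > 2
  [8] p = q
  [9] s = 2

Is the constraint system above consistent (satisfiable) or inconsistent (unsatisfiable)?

Unsatisfiable

Constraint 9 fixes s = 2 and constraint 1 fixes r = 3. Constraints 3, 4, and 8 give s = p = q = r, so s = r. But 2 ≠ 3 — contradiction.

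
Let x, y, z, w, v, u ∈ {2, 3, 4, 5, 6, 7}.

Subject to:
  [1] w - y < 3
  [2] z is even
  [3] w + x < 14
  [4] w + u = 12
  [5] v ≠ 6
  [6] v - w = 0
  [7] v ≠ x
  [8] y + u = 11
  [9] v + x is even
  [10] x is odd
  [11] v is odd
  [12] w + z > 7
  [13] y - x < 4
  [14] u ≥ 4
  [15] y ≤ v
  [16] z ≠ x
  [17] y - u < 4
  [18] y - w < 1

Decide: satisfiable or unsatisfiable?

Satisfiable

The assignment x = 5, y = 6, z = 2, w = 7, v = 7, u = 5 works:
  constraint 1 holds since w - y = 1.
  constraint 3 holds since w + x = 12.
  constraint 4 holds since w + u = 12.
The rest check out directly.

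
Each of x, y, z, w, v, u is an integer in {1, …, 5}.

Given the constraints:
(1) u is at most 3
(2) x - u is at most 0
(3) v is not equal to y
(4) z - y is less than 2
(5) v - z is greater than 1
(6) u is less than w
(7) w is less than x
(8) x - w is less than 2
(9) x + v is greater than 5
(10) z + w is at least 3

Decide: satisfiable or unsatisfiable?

Unsatisfiable

Constraints 2, 6, and 7 give w < x, x ≤ u, u < w. Chaining: w < x ≤ u < w, which forces w < w — impossible.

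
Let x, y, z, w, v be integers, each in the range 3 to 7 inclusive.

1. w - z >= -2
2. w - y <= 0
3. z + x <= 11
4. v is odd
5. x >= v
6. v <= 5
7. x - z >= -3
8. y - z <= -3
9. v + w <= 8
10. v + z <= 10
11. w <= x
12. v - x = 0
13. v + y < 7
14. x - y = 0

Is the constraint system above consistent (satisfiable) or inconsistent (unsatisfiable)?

Constraints 1, 2, and 8 give w − z ≥ -2, z − y ≥ 3, y − w ≥ 0.
Adding all 3 inequalities: the left sides telescope to 0, and the right sides sum to (-2) + 3 + 0 = 1. So 0 ≥ 1, which is false.

Unsatisfiable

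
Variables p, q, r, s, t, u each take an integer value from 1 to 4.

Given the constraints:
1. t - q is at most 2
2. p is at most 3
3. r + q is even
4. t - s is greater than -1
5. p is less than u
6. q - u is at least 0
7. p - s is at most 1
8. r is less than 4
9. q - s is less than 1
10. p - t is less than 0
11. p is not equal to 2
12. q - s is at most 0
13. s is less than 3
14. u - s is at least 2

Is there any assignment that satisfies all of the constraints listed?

Unsatisfiable

Constraints 6, 12, and 14 give s − q ≥ 0, q − u ≥ 0, u − s ≥ 2.
Adding all 3 inequalities: the left sides telescope to 0, and the right sides sum to 0 + 0 + 2 = 2. So 0 ≥ 2, which is false.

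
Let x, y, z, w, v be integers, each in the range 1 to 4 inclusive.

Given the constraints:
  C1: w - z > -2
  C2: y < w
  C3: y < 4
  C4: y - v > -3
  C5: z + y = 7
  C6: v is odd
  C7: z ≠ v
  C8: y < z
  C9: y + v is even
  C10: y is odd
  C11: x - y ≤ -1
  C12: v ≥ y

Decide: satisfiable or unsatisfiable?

Satisfiable

Setting (x, y, z, w, v) = (2, 3, 4, 4, 3) satisfies everything: constraint 1: w - z = 0; constraint 4: y - v = 0, and the others follow.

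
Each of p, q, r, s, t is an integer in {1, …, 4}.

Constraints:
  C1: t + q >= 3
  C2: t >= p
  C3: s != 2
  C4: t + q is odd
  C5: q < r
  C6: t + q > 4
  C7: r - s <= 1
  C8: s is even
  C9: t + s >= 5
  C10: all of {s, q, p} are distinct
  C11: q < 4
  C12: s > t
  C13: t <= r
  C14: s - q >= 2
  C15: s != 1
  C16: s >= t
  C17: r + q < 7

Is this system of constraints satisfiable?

Satisfiable

The assignment p = 1, q = 2, r = 3, s = 4, t = 3 works:
  constraint 1 holds since t + q = 5.
  constraint 6 holds since t + q = 5.
  constraint 7 holds since r - s = -1.
The rest check out directly.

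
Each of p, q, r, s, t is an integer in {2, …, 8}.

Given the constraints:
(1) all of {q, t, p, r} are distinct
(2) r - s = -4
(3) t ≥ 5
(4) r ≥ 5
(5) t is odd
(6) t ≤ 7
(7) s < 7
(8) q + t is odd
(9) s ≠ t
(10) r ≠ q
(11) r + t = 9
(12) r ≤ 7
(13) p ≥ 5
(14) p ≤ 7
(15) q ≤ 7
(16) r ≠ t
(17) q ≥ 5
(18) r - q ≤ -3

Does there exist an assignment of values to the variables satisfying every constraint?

Unsatisfiable

Constraints 3, 4, 6, 12, 13, 14, 15, and 17 confine each of q, t, p, r to the 3 values {5, …, 7}.
Constraint 1 requires all 4 of them to be distinct, but only 3 values are available — impossible by the pigeonhole principle.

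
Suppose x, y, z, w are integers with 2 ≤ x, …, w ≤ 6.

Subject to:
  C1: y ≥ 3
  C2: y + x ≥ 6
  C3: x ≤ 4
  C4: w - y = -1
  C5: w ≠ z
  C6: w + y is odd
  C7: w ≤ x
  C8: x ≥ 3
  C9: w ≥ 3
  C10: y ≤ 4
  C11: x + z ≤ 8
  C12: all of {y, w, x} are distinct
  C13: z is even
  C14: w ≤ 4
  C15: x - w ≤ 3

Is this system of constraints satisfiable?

Unsatisfiable

Constraints 1, 3, 8, 9, 10, and 14 confine each of y, w, x to the 2 values {3, 4}.
Constraint 12 requires all 3 of them to be distinct, but only 2 values are available — impossible by the pigeonhole principle.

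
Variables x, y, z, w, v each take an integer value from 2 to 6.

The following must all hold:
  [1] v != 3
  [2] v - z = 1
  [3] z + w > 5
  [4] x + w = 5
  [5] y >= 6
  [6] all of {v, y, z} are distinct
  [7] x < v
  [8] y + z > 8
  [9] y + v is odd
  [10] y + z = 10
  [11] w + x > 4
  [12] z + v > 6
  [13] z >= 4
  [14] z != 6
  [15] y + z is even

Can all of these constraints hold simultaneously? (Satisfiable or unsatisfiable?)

Satisfiable

The assignment x = 2, y = 6, z = 4, w = 3, v = 5 works:
  constraint 2 holds since v - z = 1.
  constraint 3 holds since z + w = 7.
The rest check out directly.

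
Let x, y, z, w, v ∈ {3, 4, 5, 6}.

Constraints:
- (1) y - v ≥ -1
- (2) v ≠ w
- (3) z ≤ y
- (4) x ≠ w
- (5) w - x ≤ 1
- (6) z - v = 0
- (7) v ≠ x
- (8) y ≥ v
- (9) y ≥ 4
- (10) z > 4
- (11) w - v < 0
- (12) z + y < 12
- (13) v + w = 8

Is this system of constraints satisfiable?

Satisfiable

Try x = 4, y = 5, z = 5, w = 3, v = 5.
Check constraint 1: y - v = 0; constraint 5: w - x = -1. The remaining constraints are straightforward to verify.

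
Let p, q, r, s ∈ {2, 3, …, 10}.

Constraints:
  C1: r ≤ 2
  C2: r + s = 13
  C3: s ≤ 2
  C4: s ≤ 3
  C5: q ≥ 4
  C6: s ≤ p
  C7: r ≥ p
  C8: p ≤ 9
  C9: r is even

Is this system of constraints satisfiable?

Unsatisfiable

From constraint 1: r ≤ 2. From constraints 6 and 8: s ≤ p ≤ 9. Hence r + s ≤ 11. But constraint 2 requires r + s = 13, and 13 > 11. Contradiction.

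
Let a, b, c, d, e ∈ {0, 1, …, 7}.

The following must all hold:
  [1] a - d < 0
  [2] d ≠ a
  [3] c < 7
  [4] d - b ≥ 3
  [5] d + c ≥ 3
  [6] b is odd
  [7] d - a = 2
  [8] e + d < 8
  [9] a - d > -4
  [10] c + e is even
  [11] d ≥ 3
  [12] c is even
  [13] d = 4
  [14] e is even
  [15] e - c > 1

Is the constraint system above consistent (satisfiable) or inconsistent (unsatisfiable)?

Satisfiable

Setting (a, b, c, d, e) = (2, 1, 0, 4, 2) satisfies everything: constraint 1: a - d = -2; constraint 4: d - b = 3; constraint 5: d + c = 4, and the others follow.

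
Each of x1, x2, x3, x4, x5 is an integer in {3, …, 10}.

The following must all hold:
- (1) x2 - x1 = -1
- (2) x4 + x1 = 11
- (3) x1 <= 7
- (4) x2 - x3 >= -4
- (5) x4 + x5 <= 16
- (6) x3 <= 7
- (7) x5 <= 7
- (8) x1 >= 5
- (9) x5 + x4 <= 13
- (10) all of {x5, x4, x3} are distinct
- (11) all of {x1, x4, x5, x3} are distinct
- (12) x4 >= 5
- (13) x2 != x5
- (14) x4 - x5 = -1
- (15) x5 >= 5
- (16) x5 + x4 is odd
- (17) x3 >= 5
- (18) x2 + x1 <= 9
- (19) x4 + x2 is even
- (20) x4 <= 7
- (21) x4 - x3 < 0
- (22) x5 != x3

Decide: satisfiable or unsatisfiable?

Unsatisfiable

Constraints 3, 6, 7, 8, 12, 15, 17, and 20 confine each of x1, x4, x5, x3 to the 3 values {5, …, 7}.
Constraint 11 requires all 4 of them to be distinct, but only 3 values are available — impossible by the pigeonhole principle.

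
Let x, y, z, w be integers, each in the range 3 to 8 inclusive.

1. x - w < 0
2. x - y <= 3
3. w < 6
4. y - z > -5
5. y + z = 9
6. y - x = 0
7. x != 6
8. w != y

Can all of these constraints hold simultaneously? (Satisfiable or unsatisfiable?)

Setting (x, y, z, w) = (3, 3, 6, 5) satisfies everything: constraint 1: x - w = -2; constraint 2: x - y = 0, and the others follow.

Satisfiable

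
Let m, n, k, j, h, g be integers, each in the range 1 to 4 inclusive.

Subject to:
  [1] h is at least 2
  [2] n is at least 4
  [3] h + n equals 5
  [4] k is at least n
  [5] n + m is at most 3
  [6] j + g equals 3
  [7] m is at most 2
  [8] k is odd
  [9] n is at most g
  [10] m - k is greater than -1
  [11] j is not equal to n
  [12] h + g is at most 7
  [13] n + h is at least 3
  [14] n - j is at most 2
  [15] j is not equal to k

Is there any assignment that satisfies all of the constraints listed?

Unsatisfiable

From constraint 1: h ≥ 2. From constraint 2: n ≥ 4. Hence h + n ≥ 6. But constraint 3 requires h + n = 5, and 5 < 6. Contradiction.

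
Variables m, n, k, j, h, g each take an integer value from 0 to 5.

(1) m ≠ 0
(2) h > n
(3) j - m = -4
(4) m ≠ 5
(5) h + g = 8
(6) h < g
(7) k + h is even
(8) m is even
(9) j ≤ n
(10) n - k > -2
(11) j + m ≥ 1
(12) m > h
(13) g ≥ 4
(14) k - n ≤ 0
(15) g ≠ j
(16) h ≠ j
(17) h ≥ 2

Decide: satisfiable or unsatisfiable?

Satisfiable

Setting (m, n, k, j, h, g) = (4, 1, 1, 0, 3, 5) satisfies everything: constraint 3: j - m = -4; constraint 5: h + g = 8, and the others follow.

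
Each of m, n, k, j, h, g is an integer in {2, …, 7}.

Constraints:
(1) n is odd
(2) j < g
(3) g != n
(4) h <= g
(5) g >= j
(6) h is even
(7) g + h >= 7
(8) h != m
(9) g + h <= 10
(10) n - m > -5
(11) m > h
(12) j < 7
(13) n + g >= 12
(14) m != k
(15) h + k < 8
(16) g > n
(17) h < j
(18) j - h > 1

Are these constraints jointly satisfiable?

Satisfiable

Try m = 7, n = 5, k = 5, j = 5, h = 2, g = 7.
Check constraint 7: g + h = 9; constraint 9: g + h = 9. The remaining constraints are straightforward to verify.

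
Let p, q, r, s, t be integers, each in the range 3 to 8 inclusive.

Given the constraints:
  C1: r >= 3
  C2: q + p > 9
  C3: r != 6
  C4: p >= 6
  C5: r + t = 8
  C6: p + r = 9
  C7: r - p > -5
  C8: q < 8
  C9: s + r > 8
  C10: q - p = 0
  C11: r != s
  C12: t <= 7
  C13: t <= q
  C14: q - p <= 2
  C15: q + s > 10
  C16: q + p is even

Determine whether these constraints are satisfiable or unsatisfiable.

Satisfiable

Take p = 6, q = 6, r = 3, s = 6, t = 5. Then constraint 2: q + p = 12; constraint 5: r + t = 8; constraint 6: p + r = 9, and every other listed constraint is also met.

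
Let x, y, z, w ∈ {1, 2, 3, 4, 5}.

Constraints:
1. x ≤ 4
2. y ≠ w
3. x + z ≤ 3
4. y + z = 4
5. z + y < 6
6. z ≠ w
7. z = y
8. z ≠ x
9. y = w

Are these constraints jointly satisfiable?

Unsatisfiable

From constraints 7 and 9, z = y = w, so z = w. But constraint 6 says z ≠ w. Contradiction.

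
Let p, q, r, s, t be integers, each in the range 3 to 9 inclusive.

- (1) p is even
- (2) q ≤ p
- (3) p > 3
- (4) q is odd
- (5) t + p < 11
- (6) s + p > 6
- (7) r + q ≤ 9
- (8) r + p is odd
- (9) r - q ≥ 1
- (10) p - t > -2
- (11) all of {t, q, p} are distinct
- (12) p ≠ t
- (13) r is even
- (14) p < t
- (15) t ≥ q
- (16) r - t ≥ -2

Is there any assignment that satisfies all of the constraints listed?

Unsatisfiable

Constraint 13 makes r even and constraint 1 makes p even, so r + p must be even. Constraint 8 says r + p is odd — contradiction.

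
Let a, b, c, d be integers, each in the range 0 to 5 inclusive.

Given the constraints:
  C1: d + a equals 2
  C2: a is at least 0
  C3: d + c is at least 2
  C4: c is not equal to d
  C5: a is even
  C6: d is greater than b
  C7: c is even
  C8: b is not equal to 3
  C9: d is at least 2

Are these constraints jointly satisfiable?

Satisfiable

Try a = 0, b = 1, c = 0, d = 2.
Check constraint 1: d + a = 2; constraint 3: d + c = 2. The remaining constraints are straightforward to verify.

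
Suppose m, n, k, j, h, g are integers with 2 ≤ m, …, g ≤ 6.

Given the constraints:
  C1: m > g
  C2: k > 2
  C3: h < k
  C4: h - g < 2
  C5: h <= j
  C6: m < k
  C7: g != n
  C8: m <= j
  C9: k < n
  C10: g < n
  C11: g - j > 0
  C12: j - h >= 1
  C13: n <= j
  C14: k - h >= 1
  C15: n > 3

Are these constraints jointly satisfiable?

Constraints 1, 6, 9, 11, and 13 give m < k, k < n, n ≤ j, j < g, g < m. Chaining: m < k < n ≤ j < g < m, which forces m < m — impossible.

Unsatisfiable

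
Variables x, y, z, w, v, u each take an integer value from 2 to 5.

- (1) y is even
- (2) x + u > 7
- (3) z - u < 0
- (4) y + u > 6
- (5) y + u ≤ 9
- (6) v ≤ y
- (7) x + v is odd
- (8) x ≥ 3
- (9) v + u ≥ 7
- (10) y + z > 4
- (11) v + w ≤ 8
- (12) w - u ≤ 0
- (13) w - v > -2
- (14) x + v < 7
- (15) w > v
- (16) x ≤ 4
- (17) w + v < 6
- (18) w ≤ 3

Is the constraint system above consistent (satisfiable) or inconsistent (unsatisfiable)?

Take x = 3, y = 2, z = 4, w = 3, v = 2, u = 5. Then constraint 2: x + u = 8; constraint 3: z - u = -1, and every other listed constraint is also met.

Satisfiable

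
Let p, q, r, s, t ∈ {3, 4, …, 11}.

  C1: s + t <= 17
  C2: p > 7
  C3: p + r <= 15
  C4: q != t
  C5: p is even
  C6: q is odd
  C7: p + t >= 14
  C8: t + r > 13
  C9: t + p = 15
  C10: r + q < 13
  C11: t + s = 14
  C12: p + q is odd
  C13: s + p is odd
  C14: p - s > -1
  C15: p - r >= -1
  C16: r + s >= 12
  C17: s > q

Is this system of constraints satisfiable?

The assignment p = 8, q = 5, r = 7, s = 7, t = 7 works:
  constraint 1 holds since s + t = 14.
  constraint 3 holds since p + r = 15.
  constraint 7 holds since p + t = 15.
The rest check out directly.

Satisfiable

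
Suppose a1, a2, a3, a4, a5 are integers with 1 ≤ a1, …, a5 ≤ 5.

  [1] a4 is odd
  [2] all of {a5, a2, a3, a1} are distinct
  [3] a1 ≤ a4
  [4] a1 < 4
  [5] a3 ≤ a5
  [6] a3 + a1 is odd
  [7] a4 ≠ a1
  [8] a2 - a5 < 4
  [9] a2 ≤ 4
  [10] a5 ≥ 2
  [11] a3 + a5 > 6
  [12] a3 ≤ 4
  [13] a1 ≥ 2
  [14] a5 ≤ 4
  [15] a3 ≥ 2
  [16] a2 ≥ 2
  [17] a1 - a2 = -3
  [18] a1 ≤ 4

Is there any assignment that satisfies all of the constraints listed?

Constraints 9, 10, 12, 13, 14, 15, 16, and 18 confine each of a5, a2, a3, a1 to the 3 values {2, …, 4}.
Constraint 2 requires all 4 of them to be distinct, but only 3 values are available — impossible by the pigeonhole principle.

Unsatisfiable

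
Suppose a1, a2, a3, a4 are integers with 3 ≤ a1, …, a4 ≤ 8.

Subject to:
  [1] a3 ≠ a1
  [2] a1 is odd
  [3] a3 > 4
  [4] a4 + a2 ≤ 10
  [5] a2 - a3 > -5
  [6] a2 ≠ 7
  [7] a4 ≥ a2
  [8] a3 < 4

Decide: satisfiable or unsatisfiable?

From constraint 3: a3 ≥ 5. From constraint 8: a3 ≤ 3. But 3 < 5, so no value of a3 works.

Unsatisfiable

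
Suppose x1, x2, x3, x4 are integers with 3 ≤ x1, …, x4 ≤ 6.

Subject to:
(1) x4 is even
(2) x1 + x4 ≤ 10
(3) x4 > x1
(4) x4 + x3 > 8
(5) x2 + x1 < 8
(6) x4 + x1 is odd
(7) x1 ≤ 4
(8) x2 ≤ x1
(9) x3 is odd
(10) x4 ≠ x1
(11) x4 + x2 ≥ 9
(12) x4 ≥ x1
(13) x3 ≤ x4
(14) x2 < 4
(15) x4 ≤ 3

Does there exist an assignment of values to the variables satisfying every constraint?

Unsatisfiable

From constraint 15: x4 ≤ 3. From constraints 7 and 8: x2 ≤ x1 ≤ 4. Hence x4 + x2 ≤ 7. But constraint 11 requires x4 + x2 ≥ 9, and 9 > 7. Contradiction.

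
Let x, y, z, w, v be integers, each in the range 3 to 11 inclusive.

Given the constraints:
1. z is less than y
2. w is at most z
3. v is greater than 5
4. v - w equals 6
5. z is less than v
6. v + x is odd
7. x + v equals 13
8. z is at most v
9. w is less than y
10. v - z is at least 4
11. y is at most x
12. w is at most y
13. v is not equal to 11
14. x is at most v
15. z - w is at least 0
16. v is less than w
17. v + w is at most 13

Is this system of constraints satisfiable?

Constraints 9, 11, 14, and 16 give y ≤ x, x ≤ v, v < w, w < y. Chaining: y ≤ x ≤ v < w < y, which forces y < y — impossible.

Unsatisfiable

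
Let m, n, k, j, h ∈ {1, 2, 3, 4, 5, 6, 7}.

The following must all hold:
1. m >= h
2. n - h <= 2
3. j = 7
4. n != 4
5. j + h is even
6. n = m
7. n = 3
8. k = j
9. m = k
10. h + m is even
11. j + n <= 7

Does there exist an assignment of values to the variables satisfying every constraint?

Unsatisfiable

Constraint 7 fixes n = 3 and constraint 3 fixes j = 7. Constraints 6, 8, and 9 give n = m = k = j, so n = j. But 3 ≠ 7 — contradiction.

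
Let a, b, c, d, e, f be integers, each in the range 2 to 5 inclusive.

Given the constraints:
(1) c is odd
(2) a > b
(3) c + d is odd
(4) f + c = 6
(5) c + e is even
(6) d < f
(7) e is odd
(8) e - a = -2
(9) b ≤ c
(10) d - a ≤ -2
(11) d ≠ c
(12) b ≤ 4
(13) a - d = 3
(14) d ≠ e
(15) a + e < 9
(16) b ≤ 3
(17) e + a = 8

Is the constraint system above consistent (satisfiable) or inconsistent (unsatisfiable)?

Setting (a, b, c, d, e, f) = (5, 3, 3, 2, 3, 3) satisfies everything: constraint 4: f + c = 6; constraint 8: e - a = -2, and the others follow.

Satisfiable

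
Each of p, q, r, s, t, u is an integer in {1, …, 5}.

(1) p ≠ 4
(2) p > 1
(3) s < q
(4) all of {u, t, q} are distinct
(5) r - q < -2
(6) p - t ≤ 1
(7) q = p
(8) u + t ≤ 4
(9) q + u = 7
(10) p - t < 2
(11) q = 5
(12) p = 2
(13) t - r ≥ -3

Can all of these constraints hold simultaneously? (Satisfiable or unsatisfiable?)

Constraint 11 fixes q = 5 and constraint 12 fixes p = 2, but constraint 7 requires q = p. Since 5 ≠ 2, contradiction.

Unsatisfiable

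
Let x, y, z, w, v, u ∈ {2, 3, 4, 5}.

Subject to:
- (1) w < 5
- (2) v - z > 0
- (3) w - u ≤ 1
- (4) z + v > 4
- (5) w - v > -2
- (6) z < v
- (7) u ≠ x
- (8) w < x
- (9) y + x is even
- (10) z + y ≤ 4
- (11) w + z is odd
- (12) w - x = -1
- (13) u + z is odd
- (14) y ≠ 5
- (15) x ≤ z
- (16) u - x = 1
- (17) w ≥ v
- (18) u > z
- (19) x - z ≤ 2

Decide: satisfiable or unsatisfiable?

Constraints 6, 8, 15, and 17 give w < x, x ≤ z, z < v, v ≤ w. Chaining: w < x ≤ z < v ≤ w, which forces w < w — impossible.

Unsatisfiable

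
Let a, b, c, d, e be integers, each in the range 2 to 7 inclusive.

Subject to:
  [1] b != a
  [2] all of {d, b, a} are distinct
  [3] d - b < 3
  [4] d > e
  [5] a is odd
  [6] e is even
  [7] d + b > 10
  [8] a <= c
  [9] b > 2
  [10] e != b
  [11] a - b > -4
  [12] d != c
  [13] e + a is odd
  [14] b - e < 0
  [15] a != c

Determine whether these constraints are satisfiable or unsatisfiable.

Satisfiable

Try a = 3, b = 5, c = 5, d = 7, e = 6.
Check constraint 3: d - b = 2; constraint 7: d + b = 12; constraint 11: a - b = -2. The remaining constraints are straightforward to verify.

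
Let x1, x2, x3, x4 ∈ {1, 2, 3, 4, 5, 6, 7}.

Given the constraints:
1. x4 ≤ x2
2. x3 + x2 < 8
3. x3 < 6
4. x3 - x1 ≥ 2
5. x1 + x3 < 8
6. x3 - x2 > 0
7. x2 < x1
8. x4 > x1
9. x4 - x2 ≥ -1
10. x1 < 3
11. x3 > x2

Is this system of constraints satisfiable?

Unsatisfiable

Constraints 1, 7, and 8 give x4 ≤ x2, x2 < x1, x1 < x4. Chaining: x4 ≤ x2 < x1 < x4, which forces x4 < x4 — impossible.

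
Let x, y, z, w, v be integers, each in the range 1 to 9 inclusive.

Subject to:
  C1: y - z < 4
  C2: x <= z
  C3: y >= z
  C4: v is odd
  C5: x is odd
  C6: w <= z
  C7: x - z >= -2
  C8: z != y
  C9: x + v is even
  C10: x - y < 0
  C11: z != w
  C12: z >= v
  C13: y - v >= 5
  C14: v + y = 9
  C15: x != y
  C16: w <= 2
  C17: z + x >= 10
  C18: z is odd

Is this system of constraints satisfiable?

The assignment x = 5, y = 8, z = 7, w = 1, v = 1 works:
  constraint 1 holds since y - z = 1.
  constraint 7 holds since x - z = -2.
  constraint 10 holds since x - y = -3.
The rest check out directly.

Satisfiable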